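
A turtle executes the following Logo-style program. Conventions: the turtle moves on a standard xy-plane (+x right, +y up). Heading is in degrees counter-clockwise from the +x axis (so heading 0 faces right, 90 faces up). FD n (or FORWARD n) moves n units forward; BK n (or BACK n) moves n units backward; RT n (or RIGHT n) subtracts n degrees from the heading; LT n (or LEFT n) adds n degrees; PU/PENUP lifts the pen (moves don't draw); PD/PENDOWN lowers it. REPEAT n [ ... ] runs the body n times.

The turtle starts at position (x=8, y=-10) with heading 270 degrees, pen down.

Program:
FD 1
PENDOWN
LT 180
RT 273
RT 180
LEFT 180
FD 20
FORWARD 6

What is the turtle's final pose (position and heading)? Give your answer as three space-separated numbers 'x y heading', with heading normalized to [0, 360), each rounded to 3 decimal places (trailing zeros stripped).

Answer: -17.964 -9.639 177

Derivation:
Executing turtle program step by step:
Start: pos=(8,-10), heading=270, pen down
FD 1: (8,-10) -> (8,-11) [heading=270, draw]
PD: pen down
LT 180: heading 270 -> 90
RT 273: heading 90 -> 177
RT 180: heading 177 -> 357
LT 180: heading 357 -> 177
FD 20: (8,-11) -> (-11.973,-9.953) [heading=177, draw]
FD 6: (-11.973,-9.953) -> (-17.964,-9.639) [heading=177, draw]
Final: pos=(-17.964,-9.639), heading=177, 3 segment(s) drawn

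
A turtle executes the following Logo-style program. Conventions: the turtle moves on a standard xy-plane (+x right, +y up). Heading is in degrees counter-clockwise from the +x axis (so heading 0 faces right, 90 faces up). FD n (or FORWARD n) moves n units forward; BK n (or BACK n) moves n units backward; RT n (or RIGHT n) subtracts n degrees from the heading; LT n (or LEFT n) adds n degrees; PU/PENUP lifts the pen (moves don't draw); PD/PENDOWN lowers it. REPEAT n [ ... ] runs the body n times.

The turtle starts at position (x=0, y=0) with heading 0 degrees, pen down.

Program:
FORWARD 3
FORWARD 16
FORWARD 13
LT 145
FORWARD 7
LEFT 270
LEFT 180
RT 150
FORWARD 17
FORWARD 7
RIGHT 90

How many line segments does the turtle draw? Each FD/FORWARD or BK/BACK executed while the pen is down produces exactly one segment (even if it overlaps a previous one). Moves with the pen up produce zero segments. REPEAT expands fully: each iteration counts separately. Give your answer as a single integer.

Answer: 6

Derivation:
Executing turtle program step by step:
Start: pos=(0,0), heading=0, pen down
FD 3: (0,0) -> (3,0) [heading=0, draw]
FD 16: (3,0) -> (19,0) [heading=0, draw]
FD 13: (19,0) -> (32,0) [heading=0, draw]
LT 145: heading 0 -> 145
FD 7: (32,0) -> (26.266,4.015) [heading=145, draw]
LT 270: heading 145 -> 55
LT 180: heading 55 -> 235
RT 150: heading 235 -> 85
FD 17: (26.266,4.015) -> (27.748,20.95) [heading=85, draw]
FD 7: (27.748,20.95) -> (28.358,27.924) [heading=85, draw]
RT 90: heading 85 -> 355
Final: pos=(28.358,27.924), heading=355, 6 segment(s) drawn
Segments drawn: 6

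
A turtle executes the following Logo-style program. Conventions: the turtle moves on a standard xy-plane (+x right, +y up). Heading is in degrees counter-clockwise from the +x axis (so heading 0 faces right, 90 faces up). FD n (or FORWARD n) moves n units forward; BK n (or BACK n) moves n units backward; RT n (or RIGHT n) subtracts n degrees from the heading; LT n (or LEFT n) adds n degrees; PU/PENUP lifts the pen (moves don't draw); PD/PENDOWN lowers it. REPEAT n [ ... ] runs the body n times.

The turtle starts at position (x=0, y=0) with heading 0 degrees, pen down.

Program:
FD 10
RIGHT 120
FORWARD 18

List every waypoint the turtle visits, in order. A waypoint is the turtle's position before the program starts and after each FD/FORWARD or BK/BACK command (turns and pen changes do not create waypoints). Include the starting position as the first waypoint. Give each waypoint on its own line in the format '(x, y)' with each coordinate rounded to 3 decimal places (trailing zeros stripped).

Answer: (0, 0)
(10, 0)
(1, -15.588)

Derivation:
Executing turtle program step by step:
Start: pos=(0,0), heading=0, pen down
FD 10: (0,0) -> (10,0) [heading=0, draw]
RT 120: heading 0 -> 240
FD 18: (10,0) -> (1,-15.588) [heading=240, draw]
Final: pos=(1,-15.588), heading=240, 2 segment(s) drawn
Waypoints (3 total):
(0, 0)
(10, 0)
(1, -15.588)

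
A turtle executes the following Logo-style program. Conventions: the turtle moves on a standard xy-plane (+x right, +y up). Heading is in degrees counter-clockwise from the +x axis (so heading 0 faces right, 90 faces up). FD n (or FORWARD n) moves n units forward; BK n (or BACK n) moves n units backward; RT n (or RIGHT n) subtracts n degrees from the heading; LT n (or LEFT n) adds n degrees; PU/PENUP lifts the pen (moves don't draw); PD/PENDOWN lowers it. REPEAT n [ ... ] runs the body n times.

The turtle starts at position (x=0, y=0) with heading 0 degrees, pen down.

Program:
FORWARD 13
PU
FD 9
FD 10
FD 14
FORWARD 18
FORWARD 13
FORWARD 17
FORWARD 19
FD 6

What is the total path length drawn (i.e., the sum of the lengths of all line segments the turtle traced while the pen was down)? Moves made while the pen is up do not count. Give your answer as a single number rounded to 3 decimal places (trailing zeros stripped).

Executing turtle program step by step:
Start: pos=(0,0), heading=0, pen down
FD 13: (0,0) -> (13,0) [heading=0, draw]
PU: pen up
FD 9: (13,0) -> (22,0) [heading=0, move]
FD 10: (22,0) -> (32,0) [heading=0, move]
FD 14: (32,0) -> (46,0) [heading=0, move]
FD 18: (46,0) -> (64,0) [heading=0, move]
FD 13: (64,0) -> (77,0) [heading=0, move]
FD 17: (77,0) -> (94,0) [heading=0, move]
FD 19: (94,0) -> (113,0) [heading=0, move]
FD 6: (113,0) -> (119,0) [heading=0, move]
Final: pos=(119,0), heading=0, 1 segment(s) drawn

Segment lengths:
  seg 1: (0,0) -> (13,0), length = 13
Total = 13

Answer: 13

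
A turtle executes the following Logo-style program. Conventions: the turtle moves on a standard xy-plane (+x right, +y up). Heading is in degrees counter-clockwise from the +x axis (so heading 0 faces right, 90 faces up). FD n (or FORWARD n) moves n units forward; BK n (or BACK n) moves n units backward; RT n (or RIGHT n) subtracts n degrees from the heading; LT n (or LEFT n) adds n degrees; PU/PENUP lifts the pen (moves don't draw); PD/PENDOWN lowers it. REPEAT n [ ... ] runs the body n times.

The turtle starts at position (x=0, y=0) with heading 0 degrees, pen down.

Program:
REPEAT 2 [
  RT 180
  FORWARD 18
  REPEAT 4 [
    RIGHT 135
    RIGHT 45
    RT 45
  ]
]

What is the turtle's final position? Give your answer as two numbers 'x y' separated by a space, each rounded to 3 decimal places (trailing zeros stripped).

Answer: -36 0

Derivation:
Executing turtle program step by step:
Start: pos=(0,0), heading=0, pen down
REPEAT 2 [
  -- iteration 1/2 --
  RT 180: heading 0 -> 180
  FD 18: (0,0) -> (-18,0) [heading=180, draw]
  REPEAT 4 [
    -- iteration 1/4 --
    RT 135: heading 180 -> 45
    RT 45: heading 45 -> 0
    RT 45: heading 0 -> 315
    -- iteration 2/4 --
    RT 135: heading 315 -> 180
    RT 45: heading 180 -> 135
    RT 45: heading 135 -> 90
    -- iteration 3/4 --
    RT 135: heading 90 -> 315
    RT 45: heading 315 -> 270
    RT 45: heading 270 -> 225
    -- iteration 4/4 --
    RT 135: heading 225 -> 90
    RT 45: heading 90 -> 45
    RT 45: heading 45 -> 0
  ]
  -- iteration 2/2 --
  RT 180: heading 0 -> 180
  FD 18: (-18,0) -> (-36,0) [heading=180, draw]
  REPEAT 4 [
    -- iteration 1/4 --
    RT 135: heading 180 -> 45
    RT 45: heading 45 -> 0
    RT 45: heading 0 -> 315
    -- iteration 2/4 --
    RT 135: heading 315 -> 180
    RT 45: heading 180 -> 135
    RT 45: heading 135 -> 90
    -- iteration 3/4 --
    RT 135: heading 90 -> 315
    RT 45: heading 315 -> 270
    RT 45: heading 270 -> 225
    -- iteration 4/4 --
    RT 135: heading 225 -> 90
    RT 45: heading 90 -> 45
    RT 45: heading 45 -> 0
  ]
]
Final: pos=(-36,0), heading=0, 2 segment(s) drawn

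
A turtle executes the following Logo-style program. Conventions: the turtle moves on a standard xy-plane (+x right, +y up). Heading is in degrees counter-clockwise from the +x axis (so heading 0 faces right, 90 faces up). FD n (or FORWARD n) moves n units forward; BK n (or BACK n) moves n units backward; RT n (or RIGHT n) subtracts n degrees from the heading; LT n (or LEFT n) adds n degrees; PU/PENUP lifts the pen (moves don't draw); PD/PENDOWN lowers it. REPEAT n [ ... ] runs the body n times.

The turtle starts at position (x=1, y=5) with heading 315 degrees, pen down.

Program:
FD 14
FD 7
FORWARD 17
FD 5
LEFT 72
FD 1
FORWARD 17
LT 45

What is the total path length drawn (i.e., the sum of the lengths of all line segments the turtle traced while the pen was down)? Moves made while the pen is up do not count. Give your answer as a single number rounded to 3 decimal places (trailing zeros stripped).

Executing turtle program step by step:
Start: pos=(1,5), heading=315, pen down
FD 14: (1,5) -> (10.899,-4.899) [heading=315, draw]
FD 7: (10.899,-4.899) -> (15.849,-9.849) [heading=315, draw]
FD 17: (15.849,-9.849) -> (27.87,-21.87) [heading=315, draw]
FD 5: (27.87,-21.87) -> (31.406,-25.406) [heading=315, draw]
LT 72: heading 315 -> 27
FD 1: (31.406,-25.406) -> (32.297,-24.952) [heading=27, draw]
FD 17: (32.297,-24.952) -> (47.444,-17.234) [heading=27, draw]
LT 45: heading 27 -> 72
Final: pos=(47.444,-17.234), heading=72, 6 segment(s) drawn

Segment lengths:
  seg 1: (1,5) -> (10.899,-4.899), length = 14
  seg 2: (10.899,-4.899) -> (15.849,-9.849), length = 7
  seg 3: (15.849,-9.849) -> (27.87,-21.87), length = 17
  seg 4: (27.87,-21.87) -> (31.406,-25.406), length = 5
  seg 5: (31.406,-25.406) -> (32.297,-24.952), length = 1
  seg 6: (32.297,-24.952) -> (47.444,-17.234), length = 17
Total = 61

Answer: 61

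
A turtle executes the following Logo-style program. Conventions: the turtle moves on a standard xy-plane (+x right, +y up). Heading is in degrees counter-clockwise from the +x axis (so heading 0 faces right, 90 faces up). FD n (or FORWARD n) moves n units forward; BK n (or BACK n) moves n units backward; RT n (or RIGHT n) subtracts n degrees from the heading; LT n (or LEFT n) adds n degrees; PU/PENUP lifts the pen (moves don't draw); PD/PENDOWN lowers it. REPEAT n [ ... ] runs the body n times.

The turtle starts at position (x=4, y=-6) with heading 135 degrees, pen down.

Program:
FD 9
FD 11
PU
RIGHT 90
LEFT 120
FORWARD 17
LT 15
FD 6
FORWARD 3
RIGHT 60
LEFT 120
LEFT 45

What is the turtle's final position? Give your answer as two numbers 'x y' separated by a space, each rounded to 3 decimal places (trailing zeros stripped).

Answer: -35.563 12.542

Derivation:
Executing turtle program step by step:
Start: pos=(4,-6), heading=135, pen down
FD 9: (4,-6) -> (-2.364,0.364) [heading=135, draw]
FD 11: (-2.364,0.364) -> (-10.142,8.142) [heading=135, draw]
PU: pen up
RT 90: heading 135 -> 45
LT 120: heading 45 -> 165
FD 17: (-10.142,8.142) -> (-26.563,12.542) [heading=165, move]
LT 15: heading 165 -> 180
FD 6: (-26.563,12.542) -> (-32.563,12.542) [heading=180, move]
FD 3: (-32.563,12.542) -> (-35.563,12.542) [heading=180, move]
RT 60: heading 180 -> 120
LT 120: heading 120 -> 240
LT 45: heading 240 -> 285
Final: pos=(-35.563,12.542), heading=285, 2 segment(s) drawn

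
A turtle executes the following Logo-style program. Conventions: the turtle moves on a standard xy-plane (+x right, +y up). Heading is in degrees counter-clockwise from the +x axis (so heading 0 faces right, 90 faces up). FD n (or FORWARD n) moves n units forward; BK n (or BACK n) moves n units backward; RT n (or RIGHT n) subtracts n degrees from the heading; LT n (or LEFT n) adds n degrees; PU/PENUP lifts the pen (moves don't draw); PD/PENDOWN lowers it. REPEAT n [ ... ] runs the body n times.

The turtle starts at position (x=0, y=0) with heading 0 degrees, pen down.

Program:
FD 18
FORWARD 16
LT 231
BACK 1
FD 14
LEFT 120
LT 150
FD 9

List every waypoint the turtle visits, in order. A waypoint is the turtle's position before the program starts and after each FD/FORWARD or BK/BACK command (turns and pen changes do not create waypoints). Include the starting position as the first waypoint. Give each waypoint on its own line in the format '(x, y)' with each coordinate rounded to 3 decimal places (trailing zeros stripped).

Answer: (0, 0)
(18, 0)
(34, 0)
(34.629, 0.777)
(25.819, -10.103)
(18.825, -4.439)

Derivation:
Executing turtle program step by step:
Start: pos=(0,0), heading=0, pen down
FD 18: (0,0) -> (18,0) [heading=0, draw]
FD 16: (18,0) -> (34,0) [heading=0, draw]
LT 231: heading 0 -> 231
BK 1: (34,0) -> (34.629,0.777) [heading=231, draw]
FD 14: (34.629,0.777) -> (25.819,-10.103) [heading=231, draw]
LT 120: heading 231 -> 351
LT 150: heading 351 -> 141
FD 9: (25.819,-10.103) -> (18.825,-4.439) [heading=141, draw]
Final: pos=(18.825,-4.439), heading=141, 5 segment(s) drawn
Waypoints (6 total):
(0, 0)
(18, 0)
(34, 0)
(34.629, 0.777)
(25.819, -10.103)
(18.825, -4.439)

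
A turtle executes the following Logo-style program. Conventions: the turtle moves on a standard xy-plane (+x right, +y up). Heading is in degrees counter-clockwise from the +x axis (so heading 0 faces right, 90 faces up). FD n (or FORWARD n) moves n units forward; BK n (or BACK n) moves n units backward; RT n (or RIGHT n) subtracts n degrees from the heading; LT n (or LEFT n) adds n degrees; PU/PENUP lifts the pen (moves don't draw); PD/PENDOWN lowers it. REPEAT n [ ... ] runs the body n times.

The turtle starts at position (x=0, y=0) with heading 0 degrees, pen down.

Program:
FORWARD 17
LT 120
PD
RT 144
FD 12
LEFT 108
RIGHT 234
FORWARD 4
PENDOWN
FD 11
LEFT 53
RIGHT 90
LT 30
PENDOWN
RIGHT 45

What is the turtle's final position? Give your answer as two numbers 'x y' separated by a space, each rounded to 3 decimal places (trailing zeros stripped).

Executing turtle program step by step:
Start: pos=(0,0), heading=0, pen down
FD 17: (0,0) -> (17,0) [heading=0, draw]
LT 120: heading 0 -> 120
PD: pen down
RT 144: heading 120 -> 336
FD 12: (17,0) -> (27.963,-4.881) [heading=336, draw]
LT 108: heading 336 -> 84
RT 234: heading 84 -> 210
FD 4: (27.963,-4.881) -> (24.498,-6.881) [heading=210, draw]
PD: pen down
FD 11: (24.498,-6.881) -> (14.972,-12.381) [heading=210, draw]
LT 53: heading 210 -> 263
RT 90: heading 263 -> 173
LT 30: heading 173 -> 203
PD: pen down
RT 45: heading 203 -> 158
Final: pos=(14.972,-12.381), heading=158, 4 segment(s) drawn

Answer: 14.972 -12.381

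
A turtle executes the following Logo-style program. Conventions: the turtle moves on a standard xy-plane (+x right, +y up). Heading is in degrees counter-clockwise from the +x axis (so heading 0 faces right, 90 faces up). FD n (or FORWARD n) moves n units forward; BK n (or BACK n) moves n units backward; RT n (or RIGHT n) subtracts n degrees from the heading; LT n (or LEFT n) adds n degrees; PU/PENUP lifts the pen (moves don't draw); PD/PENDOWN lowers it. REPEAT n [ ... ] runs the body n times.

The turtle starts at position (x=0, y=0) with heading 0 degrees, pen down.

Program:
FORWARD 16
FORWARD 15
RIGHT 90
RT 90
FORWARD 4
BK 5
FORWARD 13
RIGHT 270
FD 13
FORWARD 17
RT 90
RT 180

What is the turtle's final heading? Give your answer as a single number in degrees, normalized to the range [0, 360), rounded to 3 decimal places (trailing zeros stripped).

Answer: 0

Derivation:
Executing turtle program step by step:
Start: pos=(0,0), heading=0, pen down
FD 16: (0,0) -> (16,0) [heading=0, draw]
FD 15: (16,0) -> (31,0) [heading=0, draw]
RT 90: heading 0 -> 270
RT 90: heading 270 -> 180
FD 4: (31,0) -> (27,0) [heading=180, draw]
BK 5: (27,0) -> (32,0) [heading=180, draw]
FD 13: (32,0) -> (19,0) [heading=180, draw]
RT 270: heading 180 -> 270
FD 13: (19,0) -> (19,-13) [heading=270, draw]
FD 17: (19,-13) -> (19,-30) [heading=270, draw]
RT 90: heading 270 -> 180
RT 180: heading 180 -> 0
Final: pos=(19,-30), heading=0, 7 segment(s) drawn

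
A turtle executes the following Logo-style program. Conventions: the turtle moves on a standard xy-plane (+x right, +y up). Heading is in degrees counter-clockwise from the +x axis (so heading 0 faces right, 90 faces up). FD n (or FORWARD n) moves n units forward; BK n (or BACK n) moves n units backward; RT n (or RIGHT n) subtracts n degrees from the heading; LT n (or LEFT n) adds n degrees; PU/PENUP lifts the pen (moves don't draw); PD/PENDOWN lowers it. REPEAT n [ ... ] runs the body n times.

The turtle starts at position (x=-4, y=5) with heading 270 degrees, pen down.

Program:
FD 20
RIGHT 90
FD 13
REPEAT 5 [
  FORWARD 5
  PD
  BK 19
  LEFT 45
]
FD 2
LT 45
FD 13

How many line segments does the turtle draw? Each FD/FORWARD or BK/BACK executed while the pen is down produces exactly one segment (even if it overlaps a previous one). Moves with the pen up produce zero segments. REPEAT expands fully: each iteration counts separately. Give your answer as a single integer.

Answer: 14

Derivation:
Executing turtle program step by step:
Start: pos=(-4,5), heading=270, pen down
FD 20: (-4,5) -> (-4,-15) [heading=270, draw]
RT 90: heading 270 -> 180
FD 13: (-4,-15) -> (-17,-15) [heading=180, draw]
REPEAT 5 [
  -- iteration 1/5 --
  FD 5: (-17,-15) -> (-22,-15) [heading=180, draw]
  PD: pen down
  BK 19: (-22,-15) -> (-3,-15) [heading=180, draw]
  LT 45: heading 180 -> 225
  -- iteration 2/5 --
  FD 5: (-3,-15) -> (-6.536,-18.536) [heading=225, draw]
  PD: pen down
  BK 19: (-6.536,-18.536) -> (6.899,-5.101) [heading=225, draw]
  LT 45: heading 225 -> 270
  -- iteration 3/5 --
  FD 5: (6.899,-5.101) -> (6.899,-10.101) [heading=270, draw]
  PD: pen down
  BK 19: (6.899,-10.101) -> (6.899,8.899) [heading=270, draw]
  LT 45: heading 270 -> 315
  -- iteration 4/5 --
  FD 5: (6.899,8.899) -> (10.435,5.364) [heading=315, draw]
  PD: pen down
  BK 19: (10.435,5.364) -> (-3,18.799) [heading=315, draw]
  LT 45: heading 315 -> 0
  -- iteration 5/5 --
  FD 5: (-3,18.799) -> (2,18.799) [heading=0, draw]
  PD: pen down
  BK 19: (2,18.799) -> (-17,18.799) [heading=0, draw]
  LT 45: heading 0 -> 45
]
FD 2: (-17,18.799) -> (-15.586,20.213) [heading=45, draw]
LT 45: heading 45 -> 90
FD 13: (-15.586,20.213) -> (-15.586,33.213) [heading=90, draw]
Final: pos=(-15.586,33.213), heading=90, 14 segment(s) drawn
Segments drawn: 14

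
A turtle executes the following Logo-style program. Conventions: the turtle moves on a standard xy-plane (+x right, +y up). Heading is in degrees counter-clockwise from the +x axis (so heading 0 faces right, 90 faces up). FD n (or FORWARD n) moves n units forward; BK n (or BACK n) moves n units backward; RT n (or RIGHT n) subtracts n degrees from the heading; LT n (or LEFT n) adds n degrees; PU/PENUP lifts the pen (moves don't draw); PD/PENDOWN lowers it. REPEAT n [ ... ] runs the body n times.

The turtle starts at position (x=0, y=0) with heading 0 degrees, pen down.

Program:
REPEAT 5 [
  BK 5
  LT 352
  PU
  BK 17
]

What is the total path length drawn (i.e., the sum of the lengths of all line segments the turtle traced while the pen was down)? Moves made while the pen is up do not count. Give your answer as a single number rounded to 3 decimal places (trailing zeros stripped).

Answer: 5

Derivation:
Executing turtle program step by step:
Start: pos=(0,0), heading=0, pen down
REPEAT 5 [
  -- iteration 1/5 --
  BK 5: (0,0) -> (-5,0) [heading=0, draw]
  LT 352: heading 0 -> 352
  PU: pen up
  BK 17: (-5,0) -> (-21.835,2.366) [heading=352, move]
  -- iteration 2/5 --
  BK 5: (-21.835,2.366) -> (-26.786,3.062) [heading=352, move]
  LT 352: heading 352 -> 344
  PU: pen up
  BK 17: (-26.786,3.062) -> (-43.127,7.748) [heading=344, move]
  -- iteration 3/5 --
  BK 5: (-43.127,7.748) -> (-47.934,9.126) [heading=344, move]
  LT 352: heading 344 -> 336
  PU: pen up
  BK 17: (-47.934,9.126) -> (-63.464,16.04) [heading=336, move]
  -- iteration 4/5 --
  BK 5: (-63.464,16.04) -> (-68.032,18.074) [heading=336, move]
  LT 352: heading 336 -> 328
  PU: pen up
  BK 17: (-68.032,18.074) -> (-82.448,27.083) [heading=328, move]
  -- iteration 5/5 --
  BK 5: (-82.448,27.083) -> (-86.689,29.732) [heading=328, move]
  LT 352: heading 328 -> 320
  PU: pen up
  BK 17: (-86.689,29.732) -> (-99.711,40.66) [heading=320, move]
]
Final: pos=(-99.711,40.66), heading=320, 1 segment(s) drawn

Segment lengths:
  seg 1: (0,0) -> (-5,0), length = 5
Total = 5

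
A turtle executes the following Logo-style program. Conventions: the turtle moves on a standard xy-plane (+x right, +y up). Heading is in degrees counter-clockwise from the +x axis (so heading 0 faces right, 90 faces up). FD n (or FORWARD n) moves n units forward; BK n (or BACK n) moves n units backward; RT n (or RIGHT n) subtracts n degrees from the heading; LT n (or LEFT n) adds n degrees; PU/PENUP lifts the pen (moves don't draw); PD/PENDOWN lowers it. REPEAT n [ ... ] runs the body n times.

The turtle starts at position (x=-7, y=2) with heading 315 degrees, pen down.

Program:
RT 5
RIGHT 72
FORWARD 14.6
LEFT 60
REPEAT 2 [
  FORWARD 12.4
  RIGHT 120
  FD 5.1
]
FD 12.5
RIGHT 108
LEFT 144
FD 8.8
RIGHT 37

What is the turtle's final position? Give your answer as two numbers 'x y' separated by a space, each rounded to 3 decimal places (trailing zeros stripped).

Answer: -17.692 2.985

Derivation:
Executing turtle program step by step:
Start: pos=(-7,2), heading=315, pen down
RT 5: heading 315 -> 310
RT 72: heading 310 -> 238
FD 14.6: (-7,2) -> (-14.737,-10.382) [heading=238, draw]
LT 60: heading 238 -> 298
REPEAT 2 [
  -- iteration 1/2 --
  FD 12.4: (-14.737,-10.382) -> (-8.915,-21.33) [heading=298, draw]
  RT 120: heading 298 -> 178
  FD 5.1: (-8.915,-21.33) -> (-14.012,-21.152) [heading=178, draw]
  -- iteration 2/2 --
  FD 12.4: (-14.012,-21.152) -> (-26.405,-20.719) [heading=178, draw]
  RT 120: heading 178 -> 58
  FD 5.1: (-26.405,-20.719) -> (-23.702,-16.394) [heading=58, draw]
]
FD 12.5: (-23.702,-16.394) -> (-17.078,-5.794) [heading=58, draw]
RT 108: heading 58 -> 310
LT 144: heading 310 -> 94
FD 8.8: (-17.078,-5.794) -> (-17.692,2.985) [heading=94, draw]
RT 37: heading 94 -> 57
Final: pos=(-17.692,2.985), heading=57, 7 segment(s) drawn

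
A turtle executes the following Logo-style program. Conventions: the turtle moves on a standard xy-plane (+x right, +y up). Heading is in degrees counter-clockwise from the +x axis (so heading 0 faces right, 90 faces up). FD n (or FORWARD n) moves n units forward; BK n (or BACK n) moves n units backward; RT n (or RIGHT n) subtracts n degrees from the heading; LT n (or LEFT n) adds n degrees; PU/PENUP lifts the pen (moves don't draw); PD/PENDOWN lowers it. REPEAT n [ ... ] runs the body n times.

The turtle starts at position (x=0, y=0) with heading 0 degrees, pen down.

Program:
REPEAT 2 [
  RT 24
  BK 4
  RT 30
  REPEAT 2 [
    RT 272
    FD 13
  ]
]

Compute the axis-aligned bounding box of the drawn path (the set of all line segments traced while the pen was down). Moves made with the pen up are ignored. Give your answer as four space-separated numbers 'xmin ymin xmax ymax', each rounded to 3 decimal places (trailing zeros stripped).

Answer: -16.784 0 7.123 21.248

Derivation:
Executing turtle program step by step:
Start: pos=(0,0), heading=0, pen down
REPEAT 2 [
  -- iteration 1/2 --
  RT 24: heading 0 -> 336
  BK 4: (0,0) -> (-3.654,1.627) [heading=336, draw]
  RT 30: heading 336 -> 306
  REPEAT 2 [
    -- iteration 1/2 --
    RT 272: heading 306 -> 34
    FD 13: (-3.654,1.627) -> (7.123,8.896) [heading=34, draw]
    -- iteration 2/2 --
    RT 272: heading 34 -> 122
    FD 13: (7.123,8.896) -> (0.234,19.921) [heading=122, draw]
  ]
  -- iteration 2/2 --
  RT 24: heading 122 -> 98
  BK 4: (0.234,19.921) -> (0.791,15.96) [heading=98, draw]
  RT 30: heading 98 -> 68
  REPEAT 2 [
    -- iteration 1/2 --
    RT 272: heading 68 -> 156
    FD 13: (0.791,15.96) -> (-11.085,21.248) [heading=156, draw]
    -- iteration 2/2 --
    RT 272: heading 156 -> 244
    FD 13: (-11.085,21.248) -> (-16.784,9.563) [heading=244, draw]
  ]
]
Final: pos=(-16.784,9.563), heading=244, 6 segment(s) drawn

Segment endpoints: x in {-16.784, -11.085, -3.654, 0, 0.234, 0.791, 7.123}, y in {0, 1.627, 8.896, 9.563, 15.96, 19.921, 21.248}
xmin=-16.784, ymin=0, xmax=7.123, ymax=21.248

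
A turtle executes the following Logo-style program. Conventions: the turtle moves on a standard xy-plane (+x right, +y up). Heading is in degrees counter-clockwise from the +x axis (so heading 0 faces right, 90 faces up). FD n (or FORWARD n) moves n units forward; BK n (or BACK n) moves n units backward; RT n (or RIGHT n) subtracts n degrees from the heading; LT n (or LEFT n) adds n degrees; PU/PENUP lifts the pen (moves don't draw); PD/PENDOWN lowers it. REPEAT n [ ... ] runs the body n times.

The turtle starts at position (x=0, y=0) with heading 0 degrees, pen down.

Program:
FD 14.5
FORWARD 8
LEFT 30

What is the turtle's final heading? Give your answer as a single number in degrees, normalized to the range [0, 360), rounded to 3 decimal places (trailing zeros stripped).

Answer: 30

Derivation:
Executing turtle program step by step:
Start: pos=(0,0), heading=0, pen down
FD 14.5: (0,0) -> (14.5,0) [heading=0, draw]
FD 8: (14.5,0) -> (22.5,0) [heading=0, draw]
LT 30: heading 0 -> 30
Final: pos=(22.5,0), heading=30, 2 segment(s) drawn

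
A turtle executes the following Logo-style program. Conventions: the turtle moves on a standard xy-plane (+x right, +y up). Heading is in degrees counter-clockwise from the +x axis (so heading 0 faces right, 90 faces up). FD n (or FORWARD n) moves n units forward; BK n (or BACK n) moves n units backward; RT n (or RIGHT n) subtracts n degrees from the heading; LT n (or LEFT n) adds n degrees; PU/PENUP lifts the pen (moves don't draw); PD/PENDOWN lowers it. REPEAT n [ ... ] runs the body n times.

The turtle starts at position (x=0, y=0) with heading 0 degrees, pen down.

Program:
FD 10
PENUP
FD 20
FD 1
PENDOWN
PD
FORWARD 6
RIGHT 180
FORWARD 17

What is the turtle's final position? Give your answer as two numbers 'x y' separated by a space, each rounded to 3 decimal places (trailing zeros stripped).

Executing turtle program step by step:
Start: pos=(0,0), heading=0, pen down
FD 10: (0,0) -> (10,0) [heading=0, draw]
PU: pen up
FD 20: (10,0) -> (30,0) [heading=0, move]
FD 1: (30,0) -> (31,0) [heading=0, move]
PD: pen down
PD: pen down
FD 6: (31,0) -> (37,0) [heading=0, draw]
RT 180: heading 0 -> 180
FD 17: (37,0) -> (20,0) [heading=180, draw]
Final: pos=(20,0), heading=180, 3 segment(s) drawn

Answer: 20 0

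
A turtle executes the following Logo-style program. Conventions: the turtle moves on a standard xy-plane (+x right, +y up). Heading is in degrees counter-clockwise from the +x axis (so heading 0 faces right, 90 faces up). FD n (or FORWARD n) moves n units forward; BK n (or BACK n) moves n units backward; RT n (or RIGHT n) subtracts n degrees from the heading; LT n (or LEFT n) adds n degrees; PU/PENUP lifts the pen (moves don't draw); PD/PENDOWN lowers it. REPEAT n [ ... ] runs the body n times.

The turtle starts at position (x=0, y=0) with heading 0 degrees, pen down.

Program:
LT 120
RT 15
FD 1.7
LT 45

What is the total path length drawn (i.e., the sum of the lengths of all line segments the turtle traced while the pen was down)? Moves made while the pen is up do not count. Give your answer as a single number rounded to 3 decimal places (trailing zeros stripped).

Executing turtle program step by step:
Start: pos=(0,0), heading=0, pen down
LT 120: heading 0 -> 120
RT 15: heading 120 -> 105
FD 1.7: (0,0) -> (-0.44,1.642) [heading=105, draw]
LT 45: heading 105 -> 150
Final: pos=(-0.44,1.642), heading=150, 1 segment(s) drawn

Segment lengths:
  seg 1: (0,0) -> (-0.44,1.642), length = 1.7
Total = 1.7

Answer: 1.7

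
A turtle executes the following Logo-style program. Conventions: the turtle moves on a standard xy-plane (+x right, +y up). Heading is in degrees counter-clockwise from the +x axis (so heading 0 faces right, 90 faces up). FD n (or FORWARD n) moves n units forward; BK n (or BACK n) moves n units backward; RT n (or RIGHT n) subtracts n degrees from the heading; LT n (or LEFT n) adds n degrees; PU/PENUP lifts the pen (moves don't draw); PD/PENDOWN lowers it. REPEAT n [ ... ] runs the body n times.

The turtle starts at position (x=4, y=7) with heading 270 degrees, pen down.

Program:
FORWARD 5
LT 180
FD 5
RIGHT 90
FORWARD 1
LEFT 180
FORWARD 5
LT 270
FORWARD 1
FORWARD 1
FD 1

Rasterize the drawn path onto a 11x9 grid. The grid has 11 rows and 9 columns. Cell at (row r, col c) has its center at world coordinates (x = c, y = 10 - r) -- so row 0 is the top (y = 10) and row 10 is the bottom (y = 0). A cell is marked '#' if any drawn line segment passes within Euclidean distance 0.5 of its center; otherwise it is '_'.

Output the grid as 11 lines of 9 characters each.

Segment 0: (4,7) -> (4,2)
Segment 1: (4,2) -> (4,7)
Segment 2: (4,7) -> (5,7)
Segment 3: (5,7) -> (0,7)
Segment 4: (0,7) -> (0,8)
Segment 5: (0,8) -> (0,9)
Segment 6: (0,9) -> (0,10)

Answer: #________
#________
#________
######___
____#____
____#____
____#____
____#____
____#____
_________
_________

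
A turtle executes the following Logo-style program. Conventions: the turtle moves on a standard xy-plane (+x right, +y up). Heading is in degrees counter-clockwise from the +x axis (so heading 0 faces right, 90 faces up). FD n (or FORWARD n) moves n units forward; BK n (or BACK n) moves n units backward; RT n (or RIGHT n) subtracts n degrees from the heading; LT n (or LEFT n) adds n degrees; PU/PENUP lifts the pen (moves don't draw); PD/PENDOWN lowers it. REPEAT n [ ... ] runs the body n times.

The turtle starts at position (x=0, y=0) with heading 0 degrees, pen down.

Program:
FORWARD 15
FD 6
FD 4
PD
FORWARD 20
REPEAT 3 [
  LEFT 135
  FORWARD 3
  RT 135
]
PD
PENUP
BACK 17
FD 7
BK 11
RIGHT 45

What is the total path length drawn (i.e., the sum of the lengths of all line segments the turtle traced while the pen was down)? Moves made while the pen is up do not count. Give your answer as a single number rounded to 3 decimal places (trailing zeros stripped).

Executing turtle program step by step:
Start: pos=(0,0), heading=0, pen down
FD 15: (0,0) -> (15,0) [heading=0, draw]
FD 6: (15,0) -> (21,0) [heading=0, draw]
FD 4: (21,0) -> (25,0) [heading=0, draw]
PD: pen down
FD 20: (25,0) -> (45,0) [heading=0, draw]
REPEAT 3 [
  -- iteration 1/3 --
  LT 135: heading 0 -> 135
  FD 3: (45,0) -> (42.879,2.121) [heading=135, draw]
  RT 135: heading 135 -> 0
  -- iteration 2/3 --
  LT 135: heading 0 -> 135
  FD 3: (42.879,2.121) -> (40.757,4.243) [heading=135, draw]
  RT 135: heading 135 -> 0
  -- iteration 3/3 --
  LT 135: heading 0 -> 135
  FD 3: (40.757,4.243) -> (38.636,6.364) [heading=135, draw]
  RT 135: heading 135 -> 0
]
PD: pen down
PU: pen up
BK 17: (38.636,6.364) -> (21.636,6.364) [heading=0, move]
FD 7: (21.636,6.364) -> (28.636,6.364) [heading=0, move]
BK 11: (28.636,6.364) -> (17.636,6.364) [heading=0, move]
RT 45: heading 0 -> 315
Final: pos=(17.636,6.364), heading=315, 7 segment(s) drawn

Segment lengths:
  seg 1: (0,0) -> (15,0), length = 15
  seg 2: (15,0) -> (21,0), length = 6
  seg 3: (21,0) -> (25,0), length = 4
  seg 4: (25,0) -> (45,0), length = 20
  seg 5: (45,0) -> (42.879,2.121), length = 3
  seg 6: (42.879,2.121) -> (40.757,4.243), length = 3
  seg 7: (40.757,4.243) -> (38.636,6.364), length = 3
Total = 54

Answer: 54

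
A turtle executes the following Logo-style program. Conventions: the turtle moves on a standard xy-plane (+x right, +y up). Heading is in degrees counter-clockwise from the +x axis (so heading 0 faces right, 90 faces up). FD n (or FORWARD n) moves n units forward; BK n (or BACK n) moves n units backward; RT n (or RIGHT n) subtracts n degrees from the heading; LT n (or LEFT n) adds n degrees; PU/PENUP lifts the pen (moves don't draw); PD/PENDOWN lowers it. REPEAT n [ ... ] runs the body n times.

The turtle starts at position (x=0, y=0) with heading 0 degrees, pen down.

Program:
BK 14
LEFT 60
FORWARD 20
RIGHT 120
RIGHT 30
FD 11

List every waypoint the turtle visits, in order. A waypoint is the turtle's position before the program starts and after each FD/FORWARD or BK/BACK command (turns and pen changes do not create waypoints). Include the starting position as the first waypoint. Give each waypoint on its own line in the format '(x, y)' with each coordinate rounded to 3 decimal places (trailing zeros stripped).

Answer: (0, 0)
(-14, 0)
(-4, 17.321)
(-4, 6.321)

Derivation:
Executing turtle program step by step:
Start: pos=(0,0), heading=0, pen down
BK 14: (0,0) -> (-14,0) [heading=0, draw]
LT 60: heading 0 -> 60
FD 20: (-14,0) -> (-4,17.321) [heading=60, draw]
RT 120: heading 60 -> 300
RT 30: heading 300 -> 270
FD 11: (-4,17.321) -> (-4,6.321) [heading=270, draw]
Final: pos=(-4,6.321), heading=270, 3 segment(s) drawn
Waypoints (4 total):
(0, 0)
(-14, 0)
(-4, 17.321)
(-4, 6.321)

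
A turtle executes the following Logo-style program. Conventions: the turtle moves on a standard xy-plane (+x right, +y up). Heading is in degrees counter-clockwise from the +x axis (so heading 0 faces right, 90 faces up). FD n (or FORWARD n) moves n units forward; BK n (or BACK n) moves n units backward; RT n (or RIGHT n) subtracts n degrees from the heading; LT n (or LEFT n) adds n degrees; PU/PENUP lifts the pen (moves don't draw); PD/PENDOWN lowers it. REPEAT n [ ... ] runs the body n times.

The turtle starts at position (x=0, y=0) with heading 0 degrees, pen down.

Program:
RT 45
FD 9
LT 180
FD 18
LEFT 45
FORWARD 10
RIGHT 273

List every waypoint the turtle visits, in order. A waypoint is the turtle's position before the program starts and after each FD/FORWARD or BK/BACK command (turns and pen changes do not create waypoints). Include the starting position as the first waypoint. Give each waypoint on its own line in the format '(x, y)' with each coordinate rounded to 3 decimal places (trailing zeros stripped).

Answer: (0, 0)
(6.364, -6.364)
(-6.364, 6.364)
(-16.364, 6.364)

Derivation:
Executing turtle program step by step:
Start: pos=(0,0), heading=0, pen down
RT 45: heading 0 -> 315
FD 9: (0,0) -> (6.364,-6.364) [heading=315, draw]
LT 180: heading 315 -> 135
FD 18: (6.364,-6.364) -> (-6.364,6.364) [heading=135, draw]
LT 45: heading 135 -> 180
FD 10: (-6.364,6.364) -> (-16.364,6.364) [heading=180, draw]
RT 273: heading 180 -> 267
Final: pos=(-16.364,6.364), heading=267, 3 segment(s) drawn
Waypoints (4 total):
(0, 0)
(6.364, -6.364)
(-6.364, 6.364)
(-16.364, 6.364)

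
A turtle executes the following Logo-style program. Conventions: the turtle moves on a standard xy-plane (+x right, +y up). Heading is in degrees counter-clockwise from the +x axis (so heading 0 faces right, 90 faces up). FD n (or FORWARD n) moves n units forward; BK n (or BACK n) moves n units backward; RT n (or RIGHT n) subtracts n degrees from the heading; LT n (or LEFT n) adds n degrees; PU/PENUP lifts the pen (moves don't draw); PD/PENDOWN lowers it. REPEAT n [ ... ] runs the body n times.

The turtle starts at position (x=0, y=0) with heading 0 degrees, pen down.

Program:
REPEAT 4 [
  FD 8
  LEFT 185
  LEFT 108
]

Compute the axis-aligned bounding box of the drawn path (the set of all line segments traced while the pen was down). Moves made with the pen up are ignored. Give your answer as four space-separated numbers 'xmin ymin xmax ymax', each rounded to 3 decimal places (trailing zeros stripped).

Answer: -1.9 -13.119 11.126 0

Derivation:
Executing turtle program step by step:
Start: pos=(0,0), heading=0, pen down
REPEAT 4 [
  -- iteration 1/4 --
  FD 8: (0,0) -> (8,0) [heading=0, draw]
  LT 185: heading 0 -> 185
  LT 108: heading 185 -> 293
  -- iteration 2/4 --
  FD 8: (8,0) -> (11.126,-7.364) [heading=293, draw]
  LT 185: heading 293 -> 118
  LT 108: heading 118 -> 226
  -- iteration 3/4 --
  FD 8: (11.126,-7.364) -> (5.569,-13.119) [heading=226, draw]
  LT 185: heading 226 -> 51
  LT 108: heading 51 -> 159
  -- iteration 4/4 --
  FD 8: (5.569,-13.119) -> (-1.9,-10.252) [heading=159, draw]
  LT 185: heading 159 -> 344
  LT 108: heading 344 -> 92
]
Final: pos=(-1.9,-10.252), heading=92, 4 segment(s) drawn

Segment endpoints: x in {-1.9, 0, 5.569, 8, 11.126}, y in {-13.119, -10.252, -7.364, 0}
xmin=-1.9, ymin=-13.119, xmax=11.126, ymax=0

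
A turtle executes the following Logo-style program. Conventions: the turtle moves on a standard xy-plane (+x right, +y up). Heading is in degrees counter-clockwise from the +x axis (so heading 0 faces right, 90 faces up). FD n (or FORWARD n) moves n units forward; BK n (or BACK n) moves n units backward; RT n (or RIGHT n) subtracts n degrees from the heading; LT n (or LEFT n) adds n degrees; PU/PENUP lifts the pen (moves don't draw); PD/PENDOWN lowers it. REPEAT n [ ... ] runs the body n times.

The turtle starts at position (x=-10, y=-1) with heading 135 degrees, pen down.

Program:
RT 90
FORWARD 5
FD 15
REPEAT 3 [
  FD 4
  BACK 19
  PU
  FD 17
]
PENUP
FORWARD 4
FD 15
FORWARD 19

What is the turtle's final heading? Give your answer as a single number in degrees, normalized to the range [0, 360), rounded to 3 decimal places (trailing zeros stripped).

Answer: 45

Derivation:
Executing turtle program step by step:
Start: pos=(-10,-1), heading=135, pen down
RT 90: heading 135 -> 45
FD 5: (-10,-1) -> (-6.464,2.536) [heading=45, draw]
FD 15: (-6.464,2.536) -> (4.142,13.142) [heading=45, draw]
REPEAT 3 [
  -- iteration 1/3 --
  FD 4: (4.142,13.142) -> (6.971,15.971) [heading=45, draw]
  BK 19: (6.971,15.971) -> (-6.464,2.536) [heading=45, draw]
  PU: pen up
  FD 17: (-6.464,2.536) -> (5.556,14.556) [heading=45, move]
  -- iteration 2/3 --
  FD 4: (5.556,14.556) -> (8.385,17.385) [heading=45, move]
  BK 19: (8.385,17.385) -> (-5.05,3.95) [heading=45, move]
  PU: pen up
  FD 17: (-5.05,3.95) -> (6.971,15.971) [heading=45, move]
  -- iteration 3/3 --
  FD 4: (6.971,15.971) -> (9.799,18.799) [heading=45, move]
  BK 19: (9.799,18.799) -> (-3.636,5.364) [heading=45, move]
  PU: pen up
  FD 17: (-3.636,5.364) -> (8.385,17.385) [heading=45, move]
]
PU: pen up
FD 4: (8.385,17.385) -> (11.213,20.213) [heading=45, move]
FD 15: (11.213,20.213) -> (21.82,30.82) [heading=45, move]
FD 19: (21.82,30.82) -> (35.255,44.255) [heading=45, move]
Final: pos=(35.255,44.255), heading=45, 4 segment(s) drawn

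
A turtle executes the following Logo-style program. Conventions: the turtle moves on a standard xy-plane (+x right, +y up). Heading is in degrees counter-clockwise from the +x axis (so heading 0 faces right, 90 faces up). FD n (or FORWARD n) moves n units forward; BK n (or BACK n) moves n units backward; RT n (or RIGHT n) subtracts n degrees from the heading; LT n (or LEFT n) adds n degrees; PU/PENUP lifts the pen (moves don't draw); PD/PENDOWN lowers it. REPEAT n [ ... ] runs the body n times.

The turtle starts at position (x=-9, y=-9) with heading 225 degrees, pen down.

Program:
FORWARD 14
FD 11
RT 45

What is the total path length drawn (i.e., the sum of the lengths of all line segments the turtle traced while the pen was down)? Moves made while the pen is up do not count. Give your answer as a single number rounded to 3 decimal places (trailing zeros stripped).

Executing turtle program step by step:
Start: pos=(-9,-9), heading=225, pen down
FD 14: (-9,-9) -> (-18.899,-18.899) [heading=225, draw]
FD 11: (-18.899,-18.899) -> (-26.678,-26.678) [heading=225, draw]
RT 45: heading 225 -> 180
Final: pos=(-26.678,-26.678), heading=180, 2 segment(s) drawn

Segment lengths:
  seg 1: (-9,-9) -> (-18.899,-18.899), length = 14
  seg 2: (-18.899,-18.899) -> (-26.678,-26.678), length = 11
Total = 25

Answer: 25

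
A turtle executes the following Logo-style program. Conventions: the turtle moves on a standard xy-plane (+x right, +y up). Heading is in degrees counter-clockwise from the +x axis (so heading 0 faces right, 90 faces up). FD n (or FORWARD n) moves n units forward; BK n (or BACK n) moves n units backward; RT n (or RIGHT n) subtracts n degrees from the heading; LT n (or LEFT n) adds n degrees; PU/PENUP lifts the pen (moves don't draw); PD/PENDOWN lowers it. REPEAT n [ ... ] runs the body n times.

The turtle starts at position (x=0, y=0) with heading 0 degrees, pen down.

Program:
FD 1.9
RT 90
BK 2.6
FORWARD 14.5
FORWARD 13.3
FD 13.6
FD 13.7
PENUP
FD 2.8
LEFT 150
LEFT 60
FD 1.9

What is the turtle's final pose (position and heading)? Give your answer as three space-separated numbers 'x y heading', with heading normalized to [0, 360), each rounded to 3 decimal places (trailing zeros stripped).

Answer: 0.95 -53.655 120

Derivation:
Executing turtle program step by step:
Start: pos=(0,0), heading=0, pen down
FD 1.9: (0,0) -> (1.9,0) [heading=0, draw]
RT 90: heading 0 -> 270
BK 2.6: (1.9,0) -> (1.9,2.6) [heading=270, draw]
FD 14.5: (1.9,2.6) -> (1.9,-11.9) [heading=270, draw]
FD 13.3: (1.9,-11.9) -> (1.9,-25.2) [heading=270, draw]
FD 13.6: (1.9,-25.2) -> (1.9,-38.8) [heading=270, draw]
FD 13.7: (1.9,-38.8) -> (1.9,-52.5) [heading=270, draw]
PU: pen up
FD 2.8: (1.9,-52.5) -> (1.9,-55.3) [heading=270, move]
LT 150: heading 270 -> 60
LT 60: heading 60 -> 120
FD 1.9: (1.9,-55.3) -> (0.95,-53.655) [heading=120, move]
Final: pos=(0.95,-53.655), heading=120, 6 segment(s) drawn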